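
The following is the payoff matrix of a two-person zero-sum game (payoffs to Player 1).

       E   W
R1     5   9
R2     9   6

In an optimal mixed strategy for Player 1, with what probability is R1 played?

Row minima: R1 → 5, R2 → 6; maximin = 6.
Column maxima: E → 9, W → 9; minimax = 9.
6 ≠ 9, so there is no saddle point; optimal play is mixed.
Let Player 1 play R1 with probability p. Expected payoff against E: 5p + 9(1−p) = −4p + 9; against W: 9p + 6(1−p) = 3p + 6.
Setting these equal: −4p + 9 = 3p + 6 ⇒ −7p = -3 ⇒ p = 3/7, and the value is (-4)·(3/7) + 9 = 51/7.
For Player 2: with q = P(E), equating R1's and R2's payoffs gives −4q + 9 = 3q + 6 ⇒ q = 3/7.

3/7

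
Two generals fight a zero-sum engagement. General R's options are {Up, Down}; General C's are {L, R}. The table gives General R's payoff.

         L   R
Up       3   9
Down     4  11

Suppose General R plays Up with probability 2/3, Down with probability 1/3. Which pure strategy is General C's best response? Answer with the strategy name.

If General C plays L, General R's expected payoff is (2/3)·3 + (1/3)·4 = 10/3.
If General C plays R, General R's expected payoff is (2/3)·9 + (1/3)·11 = 29/3.
General C minimizes General R's payoff; the smallest is 10/3, so the best response is L.

L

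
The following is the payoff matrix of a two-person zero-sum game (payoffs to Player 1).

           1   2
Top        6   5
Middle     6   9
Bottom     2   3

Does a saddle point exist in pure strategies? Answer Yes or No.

Yes

Row minima: Top → 5, Middle → 6, Bottom → 2; maximin = 6.
Column maxima: 1 → 6, 2 → 9; minimax = 6.
maximin = minimax = 6, so a saddle point exists.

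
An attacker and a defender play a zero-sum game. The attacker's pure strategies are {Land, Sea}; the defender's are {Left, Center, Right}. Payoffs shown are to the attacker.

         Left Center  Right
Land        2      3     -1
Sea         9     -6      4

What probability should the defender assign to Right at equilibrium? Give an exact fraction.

Row minima: Land → -1, Sea → -6; maximin = -1.
Column maxima: Left → 9, Center → 3, Right → 4; minimax = 3.
-1 ≠ 3, so there is no saddle point; optimal play is mixed.
Left is strictly dominated by Right (it gives the attacker strictly more in every row), so the defender never plays it.
On the remaining 2×2 (Land, Sea vs Center, Right):
Let the attacker play Land with probability p. Expected payoff against Center: 3p + (-6)(1−p) = 9p − 6; against Right: (-1)p + 4(1−p) = −5p + 4.
Setting these equal: 9p − 6 = −5p + 4 ⇒ 14p = 10 ⇒ p = 5/7, and the value is (9)·(5/7) − 6 = 3/7.
For the defender: with q = P(Center), equating Land's and Sea's payoffs gives 4q − 1 = −10q + 4 ⇒ q = 5/14.

9/14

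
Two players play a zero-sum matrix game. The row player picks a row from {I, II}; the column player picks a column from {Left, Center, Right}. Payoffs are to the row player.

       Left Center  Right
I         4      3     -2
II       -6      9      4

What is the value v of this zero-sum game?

1/4

Row minima: I → -2, II → -6; maximin = -2.
Column maxima: Left → 4, Center → 9, Right → 4; minimax = 4.
-2 ≠ 4, so there is no saddle point; optimal play is mixed.
Center is strictly dominated by Right (it gives the row player strictly more in every row), so the column player never plays it.
On the remaining 2×2 (I, II vs Left, Right):
Let the row player play I with probability p. Expected payoff against Left: 4p + (-6)(1−p) = 10p − 6; against Right: (-2)p + 4(1−p) = −6p + 4.
Setting these equal: 10p − 6 = −6p + 4 ⇒ 16p = 10 ⇒ p = 5/8, and the value is (10)·(5/8) − 6 = 1/4.
For the column player: with q = P(Left), equating I's and II's payoffs gives 6q − 2 = −10q + 4 ⇒ q = 3/8.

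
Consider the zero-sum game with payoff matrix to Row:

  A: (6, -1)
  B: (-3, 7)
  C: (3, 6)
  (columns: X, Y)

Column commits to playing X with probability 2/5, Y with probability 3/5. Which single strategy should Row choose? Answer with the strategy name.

C

Expected payoff of A: (2/5)·6 + (3/5)·(-1) = 9/5.
Expected payoff of B: (2/5)·(-3) + (3/5)·7 = 3.
Expected payoff of C: (2/5)·3 + (3/5)·6 = 24/5.
The largest is 24/5, so Row's best response is C.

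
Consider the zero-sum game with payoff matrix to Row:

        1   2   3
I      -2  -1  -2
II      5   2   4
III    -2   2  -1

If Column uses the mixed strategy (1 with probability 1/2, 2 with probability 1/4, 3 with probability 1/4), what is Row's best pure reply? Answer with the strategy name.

II

Expected payoff of I: (1/2)·(-2) + (1/4)·(-1) + (1/4)·(-2) = -7/4.
Expected payoff of II: (1/2)·5 + (1/4)·2 + (1/4)·4 = 4.
Expected payoff of III: (1/2)·(-2) + (1/4)·2 + (1/4)·(-1) = -3/4.
The largest is 4, so Row's best response is II.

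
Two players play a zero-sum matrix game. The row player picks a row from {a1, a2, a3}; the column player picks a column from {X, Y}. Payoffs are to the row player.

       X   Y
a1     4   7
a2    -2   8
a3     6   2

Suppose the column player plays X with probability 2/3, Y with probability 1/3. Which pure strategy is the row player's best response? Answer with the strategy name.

Expected payoff of a1: (2/3)·4 + (1/3)·7 = 5.
Expected payoff of a2: (2/3)·(-2) + (1/3)·8 = 4/3.
Expected payoff of a3: (2/3)·6 + (1/3)·2 = 14/3.
The largest is 5, so the row player's best response is a1.

a1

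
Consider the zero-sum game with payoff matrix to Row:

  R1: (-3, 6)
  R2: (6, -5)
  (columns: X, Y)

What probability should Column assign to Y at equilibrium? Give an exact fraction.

9/20

Row minima: R1 → -3, R2 → -5; maximin = -3.
Column maxima: X → 6, Y → 6; minimax = 6.
-3 ≠ 6, so there is no saddle point; optimal play is mixed.
Let Row play R1 with probability p. Expected payoff against X: (-3)p + 6(1−p) = −9p + 6; against Y: 6p + (-5)(1−p) = 11p − 5.
Setting these equal: −9p + 6 = 11p − 5 ⇒ −20p = -11 ⇒ p = 11/20, and the value is (-9)·(11/20) + 6 = 21/20.
For Column: with q = P(X), equating R1's and R2's payoffs gives −9q + 6 = 11q − 5 ⇒ q = 11/20.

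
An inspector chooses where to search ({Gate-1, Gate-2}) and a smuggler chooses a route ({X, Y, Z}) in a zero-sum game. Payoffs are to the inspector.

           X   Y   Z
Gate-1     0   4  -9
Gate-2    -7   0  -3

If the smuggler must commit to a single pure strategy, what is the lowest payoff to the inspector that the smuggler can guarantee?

-3

Column maxima: X → 0, Y → 4, Z → -3.
The smallest of these is -3.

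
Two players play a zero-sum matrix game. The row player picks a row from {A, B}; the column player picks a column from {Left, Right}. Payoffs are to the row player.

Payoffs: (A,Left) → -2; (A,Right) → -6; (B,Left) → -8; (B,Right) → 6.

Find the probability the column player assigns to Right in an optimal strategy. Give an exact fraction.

Row minima: A → -6, B → -8; maximin = -6.
Column maxima: Left → -2, Right → 6; minimax = -2.
-6 ≠ -2, so there is no saddle point; optimal play is mixed.
Let the row player play A with probability p. Expected payoff against Left: (-2)p + (-8)(1−p) = 6p − 8; against Right: (-6)p + 6(1−p) = −12p + 6.
Setting these equal: 6p − 8 = −12p + 6 ⇒ 18p = 14 ⇒ p = 7/9, and the value is (6)·(7/9) − 8 = -10/3.
For the column player: with q = P(Left), equating A's and B's payoffs gives 4q − 6 = −14q + 6 ⇒ q = 2/3.

1/3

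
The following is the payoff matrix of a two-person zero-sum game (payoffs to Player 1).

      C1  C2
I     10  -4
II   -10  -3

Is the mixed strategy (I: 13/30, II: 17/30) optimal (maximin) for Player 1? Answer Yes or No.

Against C1 this mix gives (13/30)·10 + (17/30)·(-10) = -4/3.
Against C2 this mix gives (13/30)·(-4) + (17/30)·(-3) = -103/30.
Player 2 will play C2, holding Player 1 to -103/30. Shifting weight toward the row that does better against C2 would raise this floor (the equalizing mix achieves -10/3 against both C2 and C1), so the proposed strategy is not optimal.

No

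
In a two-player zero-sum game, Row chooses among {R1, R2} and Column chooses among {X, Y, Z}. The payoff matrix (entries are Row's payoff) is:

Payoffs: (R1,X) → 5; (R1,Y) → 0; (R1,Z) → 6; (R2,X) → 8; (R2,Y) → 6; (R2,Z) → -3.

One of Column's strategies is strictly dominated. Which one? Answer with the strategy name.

X

Y holds Row's payoff strictly below X in every row: 0 < 5, 6 < 8.
So X is strictly dominated for Column.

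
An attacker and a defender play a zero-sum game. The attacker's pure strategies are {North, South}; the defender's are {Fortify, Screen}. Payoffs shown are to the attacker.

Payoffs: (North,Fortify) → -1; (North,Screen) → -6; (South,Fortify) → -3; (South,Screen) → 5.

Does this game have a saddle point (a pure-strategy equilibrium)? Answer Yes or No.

Row minima: North → -6, South → -3; maximin = -3.
Column maxima: Fortify → -1, Screen → 5; minimax = -1.
-3 ≠ -1, so no pure-strategy equilibrium exists.

No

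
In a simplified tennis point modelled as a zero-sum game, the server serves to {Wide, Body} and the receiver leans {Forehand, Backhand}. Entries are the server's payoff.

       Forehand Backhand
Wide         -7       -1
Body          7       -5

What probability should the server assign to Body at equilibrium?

Row minima: Wide → -7, Body → -5; maximin = -5.
Column maxima: Forehand → 7, Backhand → -1; minimax = -1.
-5 ≠ -1, so there is no saddle point; optimal play is mixed.
Let the server play Wide with probability p. Expected payoff against Forehand: (-7)p + 7(1−p) = −14p + 7; against Backhand: (-1)p + (-5)(1−p) = 4p − 5.
Setting these equal: −14p + 7 = 4p − 5 ⇒ −18p = -12 ⇒ p = 2/3, and the value is (-14)·(2/3) + 7 = -7/3.
For the receiver: with q = P(Forehand), equating Wide's and Body's payoffs gives −6q − 1 = 12q − 5 ⇒ q = 2/9.

1/3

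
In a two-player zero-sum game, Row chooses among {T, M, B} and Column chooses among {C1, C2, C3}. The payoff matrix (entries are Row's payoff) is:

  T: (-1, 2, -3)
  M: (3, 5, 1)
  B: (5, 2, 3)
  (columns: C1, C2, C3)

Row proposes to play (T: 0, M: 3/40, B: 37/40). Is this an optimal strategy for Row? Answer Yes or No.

No

Against C1 this mix gives (3/40)·3 + (37/40)·5 = 97/20.
Against C2 this mix gives (3/40)·5 + (37/40)·2 = 89/40.
Against C3 this mix gives (3/40)·1 + (37/40)·3 = 57/20.
Column will play C2, holding Row to 89/40. Shifting weight toward the row that does better against C2 would raise this floor (the equalizing mix achieves 13/5 against both C2 and C3), so the proposed strategy is not optimal.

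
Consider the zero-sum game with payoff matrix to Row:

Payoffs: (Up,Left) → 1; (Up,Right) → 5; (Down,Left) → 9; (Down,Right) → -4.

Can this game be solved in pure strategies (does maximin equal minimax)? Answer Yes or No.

No

Row minima: Up → 1, Down → -4; maximin = 1.
Column maxima: Left → 9, Right → 5; minimax = 5.
1 ≠ 5, so no pure-strategy equilibrium exists.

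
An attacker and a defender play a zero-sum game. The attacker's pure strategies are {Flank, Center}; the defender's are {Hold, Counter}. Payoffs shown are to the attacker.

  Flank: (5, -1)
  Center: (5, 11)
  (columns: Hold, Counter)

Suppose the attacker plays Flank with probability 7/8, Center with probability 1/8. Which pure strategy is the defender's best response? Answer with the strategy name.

If the defender plays Hold, the attacker's expected payoff is (7/8)·5 + (1/8)·5 = 5.
If the defender plays Counter, the attacker's expected payoff is (7/8)·(-1) + (1/8)·11 = 1/2.
The defender minimizes the attacker's payoff; the smallest is 1/2, so the best response is Counter.

Counter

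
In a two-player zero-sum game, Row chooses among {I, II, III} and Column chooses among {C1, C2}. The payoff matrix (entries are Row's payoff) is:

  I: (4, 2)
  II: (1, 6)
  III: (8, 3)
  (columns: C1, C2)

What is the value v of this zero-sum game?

9/2

Row minima: I → 2, II → 1, III → 3; maximin = 3.
Column maxima: C1 → 8, C2 → 6; minimax = 6.
3 ≠ 6, so there is no saddle point; optimal play is mixed.
I is strictly dominated by III, so Row never plays it.
On the remaining 2×2 (II, III vs C1, C2):
Let Row play II with probability p. Expected payoff against C1: 1p + 8(1−p) = −7p + 8; against C2: 6p + 3(1−p) = 3p + 3.
Setting these equal: −7p + 8 = 3p + 3 ⇒ −10p = -5 ⇒ p = 1/2, and the value is (-7)·(1/2) + 8 = 9/2.
For Column: with q = P(C1), equating II's and III's payoffs gives −5q + 6 = 5q + 3 ⇒ q = 3/10.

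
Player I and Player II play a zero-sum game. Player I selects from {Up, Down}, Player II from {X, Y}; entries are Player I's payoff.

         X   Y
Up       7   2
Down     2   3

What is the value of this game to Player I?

Row minima: Up → 2, Down → 2; maximin = 2.
Column maxima: X → 7, Y → 3; minimax = 3.
2 ≠ 3, so there is no saddle point; optimal play is mixed.
Let Player I play Up with probability p. Expected payoff against X: 7p + 2(1−p) = 5p + 2; against Y: 2p + 3(1−p) = −p + 3.
Setting these equal: 5p + 2 = −p + 3 ⇒ 6p = 1 ⇒ p = 1/6, and the value is (5)·(1/6) + 2 = 17/6.
For Player II: with q = P(X), equating Up's and Down's payoffs gives 5q + 2 = −q + 3 ⇒ q = 1/6.

17/6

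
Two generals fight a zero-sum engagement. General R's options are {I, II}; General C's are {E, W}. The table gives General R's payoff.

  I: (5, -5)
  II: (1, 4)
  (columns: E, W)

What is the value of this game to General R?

Row minima: I → -5, II → 1; maximin = 1.
Column maxima: E → 5, W → 4; minimax = 4.
1 ≠ 4, so there is no saddle point; optimal play is mixed.
Let General R play I with probability p. Expected payoff against E: 5p + 1(1−p) = 4p + 1; against W: (-5)p + 4(1−p) = −9p + 4.
Setting these equal: 4p + 1 = −9p + 4 ⇒ 13p = 3 ⇒ p = 3/13, and the value is (4)·(3/13) + 1 = 25/13.
For General C: with q = P(E), equating I's and II's payoffs gives 10q − 5 = −3q + 4 ⇒ q = 9/13.

25/13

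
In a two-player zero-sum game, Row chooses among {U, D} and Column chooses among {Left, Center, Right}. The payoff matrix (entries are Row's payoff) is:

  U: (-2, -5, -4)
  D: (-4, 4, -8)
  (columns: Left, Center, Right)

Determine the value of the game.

-56/13

Row minima: U → -5, D → -8; maximin = -5.
Column maxima: Left → -2, Center → 4, Right → -4; minimax = -4.
-5 ≠ -4, so there is no saddle point; optimal play is mixed.
Left is strictly dominated by Right (it gives Row strictly more in every row), so Column never plays it.
On the remaining 2×2 (U, D vs Center, Right):
Let Row play U with probability p. Expected payoff against Center: (-5)p + 4(1−p) = −9p + 4; against Right: (-4)p + (-8)(1−p) = 4p − 8.
Setting these equal: −9p + 4 = 4p − 8 ⇒ −13p = -12 ⇒ p = 12/13, and the value is (-9)·(12/13) + 4 = -56/13.
For Column: with q = P(Center), equating U's and D's payoffs gives −q − 4 = 12q − 8 ⇒ q = 4/13.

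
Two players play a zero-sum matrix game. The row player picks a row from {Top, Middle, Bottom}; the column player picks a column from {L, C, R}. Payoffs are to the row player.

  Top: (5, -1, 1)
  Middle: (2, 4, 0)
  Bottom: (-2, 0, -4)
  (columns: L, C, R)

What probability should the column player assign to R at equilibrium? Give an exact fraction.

Row minima: Top → -1, Middle → 0, Bottom → -4; maximin = 0.
Column maxima: L → 5, C → 4, R → 1; minimax = 1.
0 ≠ 1, so there is no saddle point; optimal play is mixed.
Bottom is strictly dominated by Middle, so the row player never plays it.
L is strictly dominated by R (it gives the row player strictly more in every row), so the column player never plays it.
On the remaining 2×2 (Top, Middle vs C, R):
Let the row player play Top with probability p. Expected payoff against C: (-1)p + 4(1−p) = −5p + 4; against R: 1p + 0(1−p) = p.
Setting these equal: −5p + 4 = p ⇒ −6p = -4 ⇒ p = 2/3, and the value is (-5)·(2/3) + 4 = 2/3.
For the column player: with q = P(C), equating Top's and Middle's payoffs gives −2q + 1 = 4q ⇒ q = 1/6.

5/6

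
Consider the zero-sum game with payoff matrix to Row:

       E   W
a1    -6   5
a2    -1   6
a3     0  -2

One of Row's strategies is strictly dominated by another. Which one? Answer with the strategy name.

a2 gives a strictly higher payoff than a1 against every column: -1 > -6, 6 > 5.
So a1 is strictly dominated and Row never plays it.

a1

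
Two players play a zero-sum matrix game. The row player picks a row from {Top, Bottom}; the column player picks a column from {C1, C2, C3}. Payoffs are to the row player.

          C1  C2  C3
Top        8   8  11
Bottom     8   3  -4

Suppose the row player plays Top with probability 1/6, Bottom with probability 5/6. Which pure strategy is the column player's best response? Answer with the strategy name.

If the column player plays C1, the row player's expected payoff is (1/6)·8 + (5/6)·8 = 8.
If the column player plays C2, the row player's expected payoff is (1/6)·8 + (5/6)·3 = 23/6.
If the column player plays C3, the row player's expected payoff is (1/6)·11 + (5/6)·(-4) = -3/2.
The column player minimizes the row player's payoff; the smallest is -3/2, so the best response is C3.

C3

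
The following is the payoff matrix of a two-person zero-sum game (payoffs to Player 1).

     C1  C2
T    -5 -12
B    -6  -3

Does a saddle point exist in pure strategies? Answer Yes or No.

No

Row minima: T → -12, B → -6; maximin = -6.
Column maxima: C1 → -5, C2 → -3; minimax = -5.
-6 ≠ -5, so no pure-strategy equilibrium exists.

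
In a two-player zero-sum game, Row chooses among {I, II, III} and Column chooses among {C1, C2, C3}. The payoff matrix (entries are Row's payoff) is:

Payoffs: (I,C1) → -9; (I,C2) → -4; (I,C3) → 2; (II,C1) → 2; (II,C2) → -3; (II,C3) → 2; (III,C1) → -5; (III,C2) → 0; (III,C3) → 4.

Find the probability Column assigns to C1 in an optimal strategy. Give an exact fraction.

Row minima: I → -9, II → -3, III → -5; maximin = -3.
Column maxima: C1 → 2, C2 → 0, C3 → 4; minimax = 0.
-3 ≠ 0, so there is no saddle point; optimal play is mixed.
I is strictly dominated by III, so Row never plays it.
C3 is strictly dominated by C2 (it gives Row strictly more in every row), so Column never plays it.
On the remaining 2×2 (II, III vs C1, C2):
Let Row play II with probability p. Expected payoff against C1: 2p + (-5)(1−p) = 7p − 5; against C2: (-3)p + 0(1−p) = −3p.
Setting these equal: 7p − 5 = −3p ⇒ 10p = 5 ⇒ p = 1/2, and the value is (7)·(1/2) − 5 = -3/2.
For Column: with q = P(C1), equating II's and III's payoffs gives 5q − 3 = −5q ⇒ q = 3/10.

3/10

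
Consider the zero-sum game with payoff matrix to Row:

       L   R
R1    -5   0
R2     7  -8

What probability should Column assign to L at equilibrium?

Row minima: R1 → -5, R2 → -8; maximin = -5.
Column maxima: L → 7, R → 0; minimax = 0.
-5 ≠ 0, so there is no saddle point; optimal play is mixed.
Let Row play R1 with probability p. Expected payoff against L: (-5)p + 7(1−p) = −12p + 7; against R: 0p + (-8)(1−p) = 8p − 8.
Setting these equal: −12p + 7 = 8p − 8 ⇒ −20p = -15 ⇒ p = 3/4, and the value is (-12)·(3/4) + 7 = -2.
For Column: with q = P(L), equating R1's and R2's payoffs gives −5q = 15q − 8 ⇒ q = 2/5.

2/5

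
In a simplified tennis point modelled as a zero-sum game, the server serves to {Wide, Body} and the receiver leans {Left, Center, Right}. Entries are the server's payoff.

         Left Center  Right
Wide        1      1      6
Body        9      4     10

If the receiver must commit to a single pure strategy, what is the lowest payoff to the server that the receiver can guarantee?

4

Column maxima: Left → 9, Center → 4, Right → 10.
The smallest of these is 4.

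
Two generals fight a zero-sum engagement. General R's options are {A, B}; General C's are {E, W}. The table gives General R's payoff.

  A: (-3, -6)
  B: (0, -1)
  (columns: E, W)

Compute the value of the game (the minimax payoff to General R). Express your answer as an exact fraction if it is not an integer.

Row minima: A → -6, B → -1; maximin = -1.
Column maxima: E → 0, W → -1; minimax = -1.
Since maximin = minimax = -1, there is a saddle point and the value is -1.

-1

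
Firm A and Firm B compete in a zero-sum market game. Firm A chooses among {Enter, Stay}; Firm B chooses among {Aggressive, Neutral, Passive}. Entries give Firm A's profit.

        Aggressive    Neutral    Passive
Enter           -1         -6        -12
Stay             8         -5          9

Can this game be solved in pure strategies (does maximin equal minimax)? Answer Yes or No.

Yes

Row minima: Enter → -12, Stay → -5; maximin = -5.
Column maxima: Aggressive → 8, Neutral → -5, Passive → 9; minimax = -5.
maximin = minimax = -5, so a saddle point exists.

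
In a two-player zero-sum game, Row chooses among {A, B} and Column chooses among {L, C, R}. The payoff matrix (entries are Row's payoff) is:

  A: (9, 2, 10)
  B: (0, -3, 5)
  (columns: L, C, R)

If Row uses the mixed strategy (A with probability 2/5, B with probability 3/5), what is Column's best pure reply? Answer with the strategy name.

If Column plays L, Row's expected payoff is (2/5)·9 + (3/5)·0 = 18/5.
If Column plays C, Row's expected payoff is (2/5)·2 + (3/5)·(-3) = -1.
If Column plays R, Row's expected payoff is (2/5)·10 + (3/5)·5 = 7.
Column minimizes Row's payoff; the smallest is -1, so the best response is C.

C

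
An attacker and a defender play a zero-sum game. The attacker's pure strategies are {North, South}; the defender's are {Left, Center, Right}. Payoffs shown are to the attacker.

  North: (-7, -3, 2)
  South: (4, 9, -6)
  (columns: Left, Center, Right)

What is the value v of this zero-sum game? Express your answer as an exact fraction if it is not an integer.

-34/19

Row minima: North → -7, South → -6; maximin = -6.
Column maxima: Left → 4, Center → 9, Right → 2; minimax = 2.
-6 ≠ 2, so there is no saddle point; optimal play is mixed.
Center is strictly dominated by Left (it gives the attacker strictly more in every row), so the defender never plays it.
On the remaining 2×2 (North, South vs Left, Right):
Let the attacker play North with probability p. Expected payoff against Left: (-7)p + 4(1−p) = −11p + 4; against Right: 2p + (-6)(1−p) = 8p − 6.
Setting these equal: −11p + 4 = 8p − 6 ⇒ −19p = -10 ⇒ p = 10/19, and the value is (-11)·(10/19) + 4 = -34/19.
For the defender: with q = P(Left), equating North's and South's payoffs gives −9q + 2 = 10q − 6 ⇒ q = 8/19.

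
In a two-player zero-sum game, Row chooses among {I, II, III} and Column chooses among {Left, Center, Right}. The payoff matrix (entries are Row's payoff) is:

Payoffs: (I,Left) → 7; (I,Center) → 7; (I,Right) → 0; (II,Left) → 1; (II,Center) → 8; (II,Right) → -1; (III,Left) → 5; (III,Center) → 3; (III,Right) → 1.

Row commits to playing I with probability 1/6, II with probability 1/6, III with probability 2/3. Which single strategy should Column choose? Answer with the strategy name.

Right

If Column plays Left, Row's expected payoff is (1/6)·7 + (1/6)·1 + (2/3)·5 = 14/3.
If Column plays Center, Row's expected payoff is (1/6)·7 + (1/6)·8 + (2/3)·3 = 9/2.
If Column plays Right, Row's expected payoff is (1/6)·0 + (1/6)·(-1) + (2/3)·1 = 1/2.
Column minimizes Row's payoff; the smallest is 1/2, so the best response is Right.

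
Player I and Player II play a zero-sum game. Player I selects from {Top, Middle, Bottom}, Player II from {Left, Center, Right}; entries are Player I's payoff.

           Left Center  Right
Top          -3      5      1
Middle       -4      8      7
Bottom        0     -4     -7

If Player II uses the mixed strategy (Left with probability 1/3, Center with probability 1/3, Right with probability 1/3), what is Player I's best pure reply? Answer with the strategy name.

Expected payoff of Top: (1/3)·(-3) + (1/3)·5 + (1/3)·1 = 1.
Expected payoff of Middle: (1/3)·(-4) + (1/3)·8 + (1/3)·7 = 11/3.
Expected payoff of Bottom: (1/3)·0 + (1/3)·(-4) + (1/3)·(-7) = -11/3.
The largest is 11/3, so Player I's best response is Middle.

Middle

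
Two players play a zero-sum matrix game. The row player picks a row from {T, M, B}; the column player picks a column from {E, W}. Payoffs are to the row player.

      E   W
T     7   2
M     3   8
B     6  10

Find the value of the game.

Row minima: T → 2, M → 3, B → 6; maximin = 6.
Column maxima: E → 7, W → 10; minimax = 7.
6 ≠ 7, so there is no saddle point; optimal play is mixed.
M is strictly dominated by B, so the row player never plays it.
On the remaining 2×2 (T, B vs E, W):
Let the row player play T with probability p. Expected payoff against E: 7p + 6(1−p) = p + 6; against W: 2p + 10(1−p) = −8p + 10.
Setting these equal: p + 6 = −8p + 10 ⇒ 9p = 4 ⇒ p = 4/9, and the value is (1)·(4/9) + 6 = 58/9.
For the column player: with q = P(E), equating T's and B's payoffs gives 5q + 2 = −4q + 10 ⇒ q = 8/9.

58/9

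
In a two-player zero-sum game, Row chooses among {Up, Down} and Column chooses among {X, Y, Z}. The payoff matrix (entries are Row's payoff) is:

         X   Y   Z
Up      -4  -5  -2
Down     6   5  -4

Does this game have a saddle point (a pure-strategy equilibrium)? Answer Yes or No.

Row minima: Up → -5, Down → -4; maximin = -4.
Column maxima: X → 6, Y → 5, Z → -2; minimax = -2.
-4 ≠ -2, so no pure-strategy equilibrium exists.

No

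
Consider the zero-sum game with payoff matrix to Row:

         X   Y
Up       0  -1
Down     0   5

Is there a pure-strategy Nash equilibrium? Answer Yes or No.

Yes

Row minima: Up → -1, Down → 0; maximin = 0.
Column maxima: X → 0, Y → 5; minimax = 0.
maximin = minimax = 0, so a saddle point exists.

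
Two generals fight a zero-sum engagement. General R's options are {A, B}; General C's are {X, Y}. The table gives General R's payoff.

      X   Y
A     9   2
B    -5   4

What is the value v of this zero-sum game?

23/8

Row minima: A → 2, B → -5; maximin = 2.
Column maxima: X → 9, Y → 4; minimax = 4.
2 ≠ 4, so there is no saddle point; optimal play is mixed.
Let General R play A with probability p. Expected payoff against X: 9p + (-5)(1−p) = 14p − 5; against Y: 2p + 4(1−p) = −2p + 4.
Setting these equal: 14p − 5 = −2p + 4 ⇒ 16p = 9 ⇒ p = 9/16, and the value is (14)·(9/16) − 5 = 23/8.
For General C: with q = P(X), equating A's and B's payoffs gives 7q + 2 = −9q + 4 ⇒ q = 1/8.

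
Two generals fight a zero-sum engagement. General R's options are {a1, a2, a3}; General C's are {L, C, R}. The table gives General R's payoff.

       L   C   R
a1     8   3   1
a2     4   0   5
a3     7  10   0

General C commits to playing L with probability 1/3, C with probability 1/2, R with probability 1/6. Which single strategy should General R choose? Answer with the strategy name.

Expected payoff of a1: (1/3)·8 + (1/2)·3 + (1/6)·1 = 13/3.
Expected payoff of a2: (1/3)·4 + (1/2)·0 + (1/6)·5 = 13/6.
Expected payoff of a3: (1/3)·7 + (1/2)·10 + (1/6)·0 = 22/3.
The largest is 22/3, so General R's best response is a3.

a3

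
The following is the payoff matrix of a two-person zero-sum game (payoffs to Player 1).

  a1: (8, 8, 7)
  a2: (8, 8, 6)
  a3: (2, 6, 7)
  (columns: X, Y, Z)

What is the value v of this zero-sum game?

Row minima: a1 → 7, a2 → 6, a3 → 2; maximin = 7.
Column maxima: X → 8, Y → 8, Z → 7; minimax = 7.
Since maximin = minimax = 7, there is a saddle point and the value is 7.

7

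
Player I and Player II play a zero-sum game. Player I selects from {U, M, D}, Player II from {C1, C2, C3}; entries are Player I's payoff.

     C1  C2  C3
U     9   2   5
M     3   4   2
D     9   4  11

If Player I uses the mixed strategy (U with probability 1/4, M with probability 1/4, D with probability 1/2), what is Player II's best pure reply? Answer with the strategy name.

If Player II plays C1, Player I's expected payoff is (1/4)·9 + (1/4)·3 + (1/2)·9 = 15/2.
If Player II plays C2, Player I's expected payoff is (1/4)·2 + (1/4)·4 + (1/2)·4 = 7/2.
If Player II plays C3, Player I's expected payoff is (1/4)·5 + (1/4)·2 + (1/2)·11 = 29/4.
Player II minimizes Player I's payoff; the smallest is 7/2, so the best response is C2.

C2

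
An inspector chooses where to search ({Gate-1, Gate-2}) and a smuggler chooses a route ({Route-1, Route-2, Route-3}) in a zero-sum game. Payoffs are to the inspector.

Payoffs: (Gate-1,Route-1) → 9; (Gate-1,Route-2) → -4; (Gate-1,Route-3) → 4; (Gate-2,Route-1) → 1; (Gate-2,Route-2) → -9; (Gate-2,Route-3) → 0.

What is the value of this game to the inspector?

-4

Row minima: Gate-1 → -4, Gate-2 → -9; maximin = -4.
Column maxima: Route-1 → 9, Route-2 → -4, Route-3 → 4; minimax = -4.
Since maximin = minimax = -4, there is a saddle point and the value is -4.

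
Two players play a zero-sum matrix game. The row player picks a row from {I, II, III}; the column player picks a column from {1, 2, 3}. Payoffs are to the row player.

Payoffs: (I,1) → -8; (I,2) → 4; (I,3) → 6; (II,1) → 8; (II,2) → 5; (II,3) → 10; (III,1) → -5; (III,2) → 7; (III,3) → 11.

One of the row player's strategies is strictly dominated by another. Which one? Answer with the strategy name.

II gives a strictly higher payoff than I against every column: 8 > -8, 5 > 4, 10 > 6.
So I is strictly dominated and the row player never plays it.

I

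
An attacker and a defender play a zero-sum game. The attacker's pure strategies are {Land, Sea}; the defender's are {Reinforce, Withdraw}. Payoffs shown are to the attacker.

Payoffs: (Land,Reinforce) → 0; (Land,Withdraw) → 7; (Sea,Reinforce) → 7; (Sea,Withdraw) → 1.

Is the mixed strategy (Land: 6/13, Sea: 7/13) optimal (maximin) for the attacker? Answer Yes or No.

Yes

Against Reinforce this mix gives (6/13)·0 + (7/13)·7 = 49/13.
Against Withdraw this mix gives (6/13)·7 + (7/13)·1 = 49/13.
All of the defender's active replies (Reinforce, Withdraw) yield 49/13, and no column does worse for the attacker. The mix makes the defender indifferent and guarantees 49/13, so it is optimal.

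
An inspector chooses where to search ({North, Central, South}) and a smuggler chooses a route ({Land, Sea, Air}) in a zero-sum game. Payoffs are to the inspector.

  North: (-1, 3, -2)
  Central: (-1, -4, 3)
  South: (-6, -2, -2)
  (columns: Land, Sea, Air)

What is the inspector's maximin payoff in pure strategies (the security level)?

-2

Row minima: North → -2, Central → -4, South → -6.
The best of these is -2.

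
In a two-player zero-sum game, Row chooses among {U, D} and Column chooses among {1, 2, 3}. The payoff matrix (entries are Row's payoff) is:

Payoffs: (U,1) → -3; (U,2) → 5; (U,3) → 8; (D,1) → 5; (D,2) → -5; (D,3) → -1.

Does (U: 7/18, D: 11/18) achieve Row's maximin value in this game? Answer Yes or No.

Against 1 this mix gives (7/18)·(-3) + (11/18)·5 = 17/9.
Against 2 this mix gives (7/18)·5 + (11/18)·(-5) = -10/9.
Against 3 this mix gives (7/18)·8 + (11/18)·(-1) = 5/2.
Column will play 2, holding Row to -10/9. Shifting weight toward the row that does better against 2 would raise this floor (the equalizing mix achieves 5/9 against both 2 and 1), so the proposed strategy is not optimal.

No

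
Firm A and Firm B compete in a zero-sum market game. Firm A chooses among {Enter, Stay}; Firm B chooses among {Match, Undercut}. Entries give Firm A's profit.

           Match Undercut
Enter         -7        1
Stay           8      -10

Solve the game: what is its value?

-31/13

Row minima: Enter → -7, Stay → -10; maximin = -7.
Column maxima: Match → 8, Undercut → 1; minimax = 1.
-7 ≠ 1, so there is no saddle point; optimal play is mixed.
Let Firm A play Enter with probability p. Expected payoff against Match: (-7)p + 8(1−p) = −15p + 8; against Undercut: 1p + (-10)(1−p) = 11p − 10.
Setting these equal: −15p + 8 = 11p − 10 ⇒ −26p = -18 ⇒ p = 9/13, and the value is (-15)·(9/13) + 8 = -31/13.
For Firm B: with q = P(Match), equating Enter's and Stay's payoffs gives −8q + 1 = 18q − 10 ⇒ q = 11/26.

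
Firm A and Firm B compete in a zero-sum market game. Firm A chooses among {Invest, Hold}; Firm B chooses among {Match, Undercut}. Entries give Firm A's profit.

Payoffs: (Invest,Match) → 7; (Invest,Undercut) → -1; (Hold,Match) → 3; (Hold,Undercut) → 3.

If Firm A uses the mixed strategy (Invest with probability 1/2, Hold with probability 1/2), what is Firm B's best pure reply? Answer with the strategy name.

Undercut

If Firm B plays Match, Firm A's expected payoff is (1/2)·7 + (1/2)·3 = 5.
If Firm B plays Undercut, Firm A's expected payoff is (1/2)·(-1) + (1/2)·3 = 1.
Firm B minimizes Firm A's payoff; the smallest is 1, so the best response is Undercut.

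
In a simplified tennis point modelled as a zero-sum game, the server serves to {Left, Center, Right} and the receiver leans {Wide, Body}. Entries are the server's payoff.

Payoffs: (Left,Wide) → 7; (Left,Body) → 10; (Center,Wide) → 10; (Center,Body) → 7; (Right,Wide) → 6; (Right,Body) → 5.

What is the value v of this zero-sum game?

Row minima: Left → 7, Center → 7, Right → 5; maximin = 7.
Column maxima: Wide → 10, Body → 10; minimax = 10.
7 ≠ 10, so there is no saddle point; optimal play is mixed.
Right is strictly dominated by Left, so the server never plays it.
On the remaining 2×2 (Left, Center vs Wide, Body):
Let the server play Left with probability p. Expected payoff against Wide: 7p + 10(1−p) = −3p + 10; against Body: 10p + 7(1−p) = 3p + 7.
Setting these equal: −3p + 10 = 3p + 7 ⇒ −6p = -3 ⇒ p = 1/2, and the value is (-3)·(1/2) + 10 = 17/2.
For the receiver: with q = P(Wide), equating Left's and Center's payoffs gives −3q + 10 = 3q + 7 ⇒ q = 1/2.

17/2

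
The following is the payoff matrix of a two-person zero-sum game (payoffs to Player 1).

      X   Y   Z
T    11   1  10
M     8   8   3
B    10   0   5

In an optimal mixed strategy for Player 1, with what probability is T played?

5/14

Row minima: T → 1, M → 3, B → 0; maximin = 3.
Column maxima: X → 11, Y → 8, Z → 10; minimax = 8.
3 ≠ 8, so there is no saddle point; optimal play is mixed.
B is strictly dominated by T, so Player 1 never plays it.
X is strictly dominated by Z (it gives Player 1 strictly more in every row), so Player 2 never plays it.
On the remaining 2×2 (T, M vs Y, Z):
Let Player 1 play T with probability p. Expected payoff against Y: 1p + 8(1−p) = −7p + 8; against Z: 10p + 3(1−p) = 7p + 3.
Setting these equal: −7p + 8 = 7p + 3 ⇒ −14p = -5 ⇒ p = 5/14, and the value is (-7)·(5/14) + 8 = 11/2.
For Player 2: with q = P(Y), equating T's and M's payoffs gives −9q + 10 = 5q + 3 ⇒ q = 1/2.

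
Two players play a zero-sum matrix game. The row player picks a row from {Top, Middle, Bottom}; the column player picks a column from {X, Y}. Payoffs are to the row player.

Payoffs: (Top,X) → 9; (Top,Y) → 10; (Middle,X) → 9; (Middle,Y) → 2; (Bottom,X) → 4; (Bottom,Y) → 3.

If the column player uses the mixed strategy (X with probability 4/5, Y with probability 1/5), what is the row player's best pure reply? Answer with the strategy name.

Top

Expected payoff of Top: (4/5)·9 + (1/5)·10 = 46/5.
Expected payoff of Middle: (4/5)·9 + (1/5)·2 = 38/5.
Expected payoff of Bottom: (4/5)·4 + (1/5)·3 = 19/5.
The largest is 46/5, so the row player's best response is Top.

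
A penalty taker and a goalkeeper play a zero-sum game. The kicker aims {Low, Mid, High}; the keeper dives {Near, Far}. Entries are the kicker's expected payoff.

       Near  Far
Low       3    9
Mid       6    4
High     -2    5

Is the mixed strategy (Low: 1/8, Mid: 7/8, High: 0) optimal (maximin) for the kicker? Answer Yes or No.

No

Against Near this mix gives (1/8)·3 + (7/8)·6 = 45/8.
Against Far this mix gives (1/8)·9 + (7/8)·4 = 37/8.
The keeper will play Far, holding the kicker to 37/8. Shifting weight toward the row that does better against Far would raise this floor (the equalizing mix achieves 21/4 against both Far and Near), so the proposed strategy is not optimal.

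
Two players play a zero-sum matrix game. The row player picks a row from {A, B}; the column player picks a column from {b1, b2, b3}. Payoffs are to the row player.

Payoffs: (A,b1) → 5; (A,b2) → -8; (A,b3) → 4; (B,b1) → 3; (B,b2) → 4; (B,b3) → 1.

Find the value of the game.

Row minima: A → -8, B → 1; maximin = 1.
Column maxima: b1 → 5, b2 → 4, b3 → 4; minimax = 4.
1 ≠ 4, so there is no saddle point; optimal play is mixed.
b1 is strictly dominated by b3 (it gives the row player strictly more in every row), so the column player never plays it.
On the remaining 2×2 (A, B vs b2, b3):
Let the row player play A with probability p. Expected payoff against b2: (-8)p + 4(1−p) = −12p + 4; against b3: 4p + 1(1−p) = 3p + 1.
Setting these equal: −12p + 4 = 3p + 1 ⇒ −15p = -3 ⇒ p = 1/5, and the value is (-12)·(1/5) + 4 = 8/5.
For the column player: with q = P(b2), equating A's and B's payoffs gives −12q + 4 = 3q + 1 ⇒ q = 1/5.

8/5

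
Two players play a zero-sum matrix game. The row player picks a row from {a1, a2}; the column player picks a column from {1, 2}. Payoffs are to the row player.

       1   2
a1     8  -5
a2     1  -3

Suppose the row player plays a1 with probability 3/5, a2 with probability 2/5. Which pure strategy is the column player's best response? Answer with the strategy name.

2

If the column player plays 1, the row player's expected payoff is (3/5)·8 + (2/5)·1 = 26/5.
If the column player plays 2, the row player's expected payoff is (3/5)·(-5) + (2/5)·(-3) = -21/5.
The column player minimizes the row player's payoff; the smallest is -21/5, so the best response is 2.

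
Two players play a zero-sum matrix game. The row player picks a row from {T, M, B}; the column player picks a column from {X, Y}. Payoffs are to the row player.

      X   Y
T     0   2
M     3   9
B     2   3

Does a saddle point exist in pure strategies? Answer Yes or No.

Yes

Row minima: T → 0, M → 3, B → 2; maximin = 3.
Column maxima: X → 3, Y → 9; minimax = 3.
maximin = minimax = 3, so a saddle point exists.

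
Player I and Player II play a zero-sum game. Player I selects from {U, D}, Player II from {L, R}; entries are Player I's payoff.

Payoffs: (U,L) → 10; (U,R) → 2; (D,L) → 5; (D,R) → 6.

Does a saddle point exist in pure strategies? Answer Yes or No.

No

Row minima: U → 2, D → 5; maximin = 5.
Column maxima: L → 10, R → 6; minimax = 6.
5 ≠ 6, so no pure-strategy equilibrium exists.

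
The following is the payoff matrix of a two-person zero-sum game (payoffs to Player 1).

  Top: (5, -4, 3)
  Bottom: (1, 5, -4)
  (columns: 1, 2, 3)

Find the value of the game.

-1/16

Row minima: Top → -4, Bottom → -4; maximin = -4.
Column maxima: 1 → 5, 2 → 5, 3 → 3; minimax = 3.
-4 ≠ 3, so there is no saddle point; optimal play is mixed.
1 is strictly dominated by 3 (it gives Player 1 strictly more in every row), so Player 2 never plays it.
On the remaining 2×2 (Top, Bottom vs 2, 3):
Let Player 1 play Top with probability p. Expected payoff against 2: (-4)p + 5(1−p) = −9p + 5; against 3: 3p + (-4)(1−p) = 7p − 4.
Setting these equal: −9p + 5 = 7p − 4 ⇒ −16p = -9 ⇒ p = 9/16, and the value is (-9)·(9/16) + 5 = -1/16.
For Player 2: with q = P(2), equating Top's and Bottom's payoffs gives −7q + 3 = 9q − 4 ⇒ q = 7/16.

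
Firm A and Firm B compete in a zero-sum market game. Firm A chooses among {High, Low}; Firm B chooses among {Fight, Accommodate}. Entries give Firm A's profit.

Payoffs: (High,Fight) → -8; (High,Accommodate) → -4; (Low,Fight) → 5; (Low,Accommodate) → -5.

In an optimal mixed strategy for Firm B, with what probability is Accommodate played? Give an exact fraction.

13/14

Row minima: High → -8, Low → -5; maximin = -5.
Column maxima: Fight → 5, Accommodate → -4; minimax = -4.
-5 ≠ -4, so there is no saddle point; optimal play is mixed.
Let Firm A play High with probability p. Expected payoff against Fight: (-8)p + 5(1−p) = −13p + 5; against Accommodate: (-4)p + (-5)(1−p) = p − 5.
Setting these equal: −13p + 5 = p − 5 ⇒ −14p = -10 ⇒ p = 5/7, and the value is (-13)·(5/7) + 5 = -30/7.
For Firm B: with q = P(Fight), equating High's and Low's payoffs gives −4q − 4 = 10q − 5 ⇒ q = 1/14.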